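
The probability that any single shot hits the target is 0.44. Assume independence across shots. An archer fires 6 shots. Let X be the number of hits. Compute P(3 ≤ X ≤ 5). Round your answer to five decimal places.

0.53092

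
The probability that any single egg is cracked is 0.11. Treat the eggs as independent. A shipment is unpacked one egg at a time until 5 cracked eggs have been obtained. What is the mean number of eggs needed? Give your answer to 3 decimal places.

Y = total eggs until the fifth success; negative binomial with r=5, p=0.11.
E[Y] = r / p = 5 / 0.11 = 45.45455

45.455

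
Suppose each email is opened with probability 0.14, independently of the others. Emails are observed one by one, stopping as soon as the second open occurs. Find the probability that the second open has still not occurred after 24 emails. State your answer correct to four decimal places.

0.1315

Needing more than 24 emails ⇔ fewer than 2 successes in the first 24. With X ~ Binomial(24, 0.14), P(Y > 24) = P(X ≤ 1).
  k=0: C(24,0)·0.14^0·0.86^24 = 0.026789
  k=1: C(24,1)·0.14^1·0.86^23 = 0.104666
P(X ≤ 1) = 0.131455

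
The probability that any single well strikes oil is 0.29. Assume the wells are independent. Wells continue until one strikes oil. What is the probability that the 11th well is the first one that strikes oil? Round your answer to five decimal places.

0.00944

Geometric (trials to first success), p = 0.29.
P(Y = 11) = (1−p)^10 · p = 0.032552 · 0.29 = 0.0094402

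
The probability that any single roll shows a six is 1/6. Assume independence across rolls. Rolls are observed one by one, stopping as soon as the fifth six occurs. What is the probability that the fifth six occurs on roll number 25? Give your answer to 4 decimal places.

Y = trial on which the fifth success occurs; negative binomial, r=5, p=0.166667.
P(Y=25) = C(24,4) · p^5 · (1−p)^20
= 10626 · 0.0001286 · 0.026084 = 0.035644

0.0356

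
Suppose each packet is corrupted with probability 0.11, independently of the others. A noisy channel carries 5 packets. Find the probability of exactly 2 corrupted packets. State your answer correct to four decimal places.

0.0853

X ~ Binomial(n=5, p=0.11).
P(X=2) = C(5,2) · p^2 · (1−p)^3
= 10 · 0.0121 · 0.70497 = 0.085301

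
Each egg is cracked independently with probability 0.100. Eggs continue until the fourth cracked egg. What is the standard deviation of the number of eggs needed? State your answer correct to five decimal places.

18.97367

Y = total eggs until the fourth success; negative binomial with r=4, p=0.10.
SD(Y) = √[r(1−p)/p²] = √(360.0000000) = 18.9736660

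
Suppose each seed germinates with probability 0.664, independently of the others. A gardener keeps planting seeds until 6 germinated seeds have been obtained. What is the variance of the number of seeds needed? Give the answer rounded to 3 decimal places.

Y = total seeds until the sixth success; negative binomial with r=6, p=0.664.
Var(Y) = r(1−p)/p² = 6·0.336 / 0.664² = 4.57251

4.573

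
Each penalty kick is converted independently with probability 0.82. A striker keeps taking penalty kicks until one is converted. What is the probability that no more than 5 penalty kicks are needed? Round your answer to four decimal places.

0.9998

Y = number of penalty kicks to the first success; geometric, p = 0.82.
P(Y ≤ 5) = 1 − (1−p)^5 = 1 − 0.000189 = 0.999811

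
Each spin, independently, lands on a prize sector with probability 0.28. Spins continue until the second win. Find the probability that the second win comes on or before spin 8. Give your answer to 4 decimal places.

Finishing within 8 spins ⇔ at least 2 successes in the first 8. With X ~ Binomial(8, 0.28), P(Y ≤ 8) = 1 − P(X ≤ 1).
  k=0: C(8,0)·0.28^0·0.72^8 = 0.072220
  k=1: C(8,1)·0.28^1·0.72^7 = 0.224686
1 − 0.296906 = 0.703094

0.7031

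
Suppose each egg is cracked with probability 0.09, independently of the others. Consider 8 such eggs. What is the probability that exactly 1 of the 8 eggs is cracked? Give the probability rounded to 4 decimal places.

X ~ Binomial(n=8, p=0.09).
P(X=1) = C(8,1) · p^1 · (1−p)^7
= 8 · 0.09 · 0.51676 = 0.372068

0.3721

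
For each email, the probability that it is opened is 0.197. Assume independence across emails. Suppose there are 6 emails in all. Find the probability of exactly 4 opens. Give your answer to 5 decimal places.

X ~ Binomial(n=6, p=0.197).
P(X=4) = C(6,4) · p^4 · (1−p)^2
= 15 · 0.0015061 · 0.64481 = 0.0145676

0.01457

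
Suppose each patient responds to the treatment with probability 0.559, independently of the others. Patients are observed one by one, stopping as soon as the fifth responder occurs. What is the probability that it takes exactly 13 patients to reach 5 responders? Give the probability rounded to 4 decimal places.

0.0387

Y = trial on which the fifth success occurs; negative binomial, r=5, p=0.559.
P(Y=13) = C(12,4) · p^5 · (1−p)^8
= 495 · 0.054583 · 0.0014306 = 0.038652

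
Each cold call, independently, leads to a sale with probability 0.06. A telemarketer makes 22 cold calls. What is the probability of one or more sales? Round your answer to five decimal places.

0.74366

P(at least one) = 1 − P(none) = 1 − (1 − 0.06)^22
= 1 − 0.2563379 = 0.7436621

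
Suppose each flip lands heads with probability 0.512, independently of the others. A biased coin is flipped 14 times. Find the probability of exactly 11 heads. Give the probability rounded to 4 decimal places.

0.0268

X ~ Binomial(n=14, p=0.512).
P(X=11) = C(14,11) · p^11 · (1−p)^3
= 364 · 0.00063383 · 0.11621 = 0.026812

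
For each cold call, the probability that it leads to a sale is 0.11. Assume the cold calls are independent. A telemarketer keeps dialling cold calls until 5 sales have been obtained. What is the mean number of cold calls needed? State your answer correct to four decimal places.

45.4545

Y = total cold calls until the fifth success; negative binomial with r=5, p=0.11.
E[Y] = r / p = 5 / 0.11 = 45.454545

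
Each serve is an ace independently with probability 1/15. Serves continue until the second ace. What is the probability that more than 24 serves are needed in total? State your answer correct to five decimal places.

Needing more than 24 serves ⇔ fewer than 2 successes in the first 24. With X ~ Binomial(24, 0.066667), P(Y > 24) = P(X ≤ 1).
  k=0: C(24,0)·0.066667^0·0.933333^24 = 0.1909337
  k=1: C(24,1)·0.066667^1·0.933333^23 = 0.3273150
P(X ≤ 1) = 0.5182487

0.51825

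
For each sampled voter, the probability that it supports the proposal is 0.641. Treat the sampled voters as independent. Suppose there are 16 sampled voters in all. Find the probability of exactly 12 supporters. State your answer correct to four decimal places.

0.1455

X ~ Binomial(n=16, p=0.641).
P(X=12) = C(16,12) · p^12 · (1−p)^4
= 1820 · 0.0048117 · 0.01661 = 0.145461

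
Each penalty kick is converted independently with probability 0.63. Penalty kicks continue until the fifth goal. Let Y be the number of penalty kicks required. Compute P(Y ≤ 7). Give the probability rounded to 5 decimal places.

Finishing within 7 penalty kicks ⇔ at least 5 successes in the first 7. With X ~ Binomial(7, 0.63), P(Y ≤ 7) = 1 − P(X ≤ 4).
  k=0: C(7,0)·0.63^0·0.37^7 = 0.0009493
  k=1: C(7,1)·0.63^1·0.37^6 = 0.0113149
  k=2: C(7,2)·0.63^2·0.37^5 = 0.0577975
  k=3: C(7,3)·0.63^3·0.37^4 = 0.1640199
  k=4: C(7,4)·0.63^4·0.37^3 = 0.2792772
1 − 0.5133587 = 0.4866413

0.48664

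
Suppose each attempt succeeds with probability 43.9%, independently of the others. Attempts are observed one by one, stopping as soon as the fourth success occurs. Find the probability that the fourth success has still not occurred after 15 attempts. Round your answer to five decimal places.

0.05062

Needing more than 15 attempts ⇔ fewer than 4 successes in the first 15. With X ~ Binomial(15, 0.439), P(Y > 15) = P(X ≤ 3).
  k=0: C(15,0)·0.439^0·0.561^15 = 0.0001716
  k=1: C(15,1)·0.439^1·0.561^14 = 0.0020139
  k=2: C(15,2)·0.439^2·0.561^13 = 0.0110315
  k=3: C(15,3)·0.439^3·0.561^12 = 0.0374076
P(X ≤ 3) = 0.0506245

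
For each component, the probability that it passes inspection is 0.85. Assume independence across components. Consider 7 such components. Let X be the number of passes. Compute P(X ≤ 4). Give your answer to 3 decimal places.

0.074

X ~ Binomial(7, 0.85); P(X ≤ 4) = Σ C(7,k) p^k (1−p)^(7−k) over k:
  k=0: C(7,0)·0.85^0·0.15^7 = 0.00000
  k=1: C(7,1)·0.85^1·0.15^6 = 0.00007
  k=2: C(7,2)·0.85^2·0.15^5 = 0.00115
  k=3: C(7,3)·0.85^3·0.15^4 = 0.01088
  k=4: C(7,4)·0.85^4·0.15^3 = 0.06166
Total = 0.07377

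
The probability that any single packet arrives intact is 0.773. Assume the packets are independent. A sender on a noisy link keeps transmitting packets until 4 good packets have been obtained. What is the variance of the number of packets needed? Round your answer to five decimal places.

Y = total packets until the fourth success; negative binomial with r=4, p=0.773.
Var(Y) = r(1−p)/p² = 4·0.227 / 0.773² = 1.5195915

1.51959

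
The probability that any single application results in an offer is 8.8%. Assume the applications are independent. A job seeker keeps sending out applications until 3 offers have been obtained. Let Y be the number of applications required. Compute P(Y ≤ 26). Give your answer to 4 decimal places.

Finishing within 26 applications ⇔ at least 3 successes in the first 26. With X ~ Binomial(26, 0.088), P(Y ≤ 26) = 1 − P(X ≤ 2).
  k=0: C(26,0)·0.088^0·0.912^26 = 0.091173
  k=1: C(26,1)·0.088^1·0.912^25 = 0.228732
  k=2: C(26,2)·0.088^2·0.912^24 = 0.275883
1 − 0.595788 = 0.404212

0.4042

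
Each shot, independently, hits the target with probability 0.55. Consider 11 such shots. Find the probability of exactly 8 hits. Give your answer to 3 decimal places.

0.126

X ~ Binomial(n=11, p=0.55).
P(X=8) = C(11,8) · p^8 · (1−p)^3
= 165 · 0.0083734 · 0.091125 = 0.12590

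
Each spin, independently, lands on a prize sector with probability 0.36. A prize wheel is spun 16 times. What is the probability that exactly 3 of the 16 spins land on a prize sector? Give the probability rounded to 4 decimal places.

0.0790

X ~ Binomial(n=16, p=0.36).
P(X=3) = C(16,3) · p^3 · (1−p)^13
= 560 · 0.046656 · 0.0030223 = 0.078965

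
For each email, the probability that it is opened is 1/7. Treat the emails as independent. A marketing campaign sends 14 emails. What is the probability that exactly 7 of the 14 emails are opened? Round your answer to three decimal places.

0.001

X ~ Binomial(n=14, p=0.142857).
P(X=7) = C(14,7) · p^7 · (1−p)^7
= 3432 · 1.2143e-06 · 0.33992 = 0.00142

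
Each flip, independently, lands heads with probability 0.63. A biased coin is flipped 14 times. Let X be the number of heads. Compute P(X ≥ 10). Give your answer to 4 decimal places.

0.3622

X ~ Binomial(14, 0.63); P(X ≥ 10) = Σ C(14,k) p^k (1−p)^(14−k) over k:
  k=10: C(14,10)·0.63^10·0.37^4 = 0.184776
  k=11: C(14,11)·0.63^11·0.37^3 = 0.114407
  k=12: C(14,12)·0.63^12·0.37^2 = 0.048700
  k=13: C(14,13)·0.63^13·0.37^1 = 0.012757
  k=14: C(14,14)·0.63^14·0.37^0 = 0.001552
Total = 0.362192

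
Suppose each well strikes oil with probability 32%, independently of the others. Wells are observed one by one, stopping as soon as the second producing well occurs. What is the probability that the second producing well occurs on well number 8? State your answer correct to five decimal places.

Y = trial on which the second success occurs; negative binomial, r=2, p=0.32.
P(Y=8) = C(7,1) · p^2 · (1−p)^6
= 7 · 0.1024 · 0.098867 = 0.0708682

0.07087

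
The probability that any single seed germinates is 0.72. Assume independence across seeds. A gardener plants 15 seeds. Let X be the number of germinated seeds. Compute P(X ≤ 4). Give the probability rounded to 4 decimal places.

0.0003

X ~ Binomial(15, 0.72); P(X ≤ 4) = Σ C(15,k) p^k (1−p)^(15−k) over k:
  k=0: C(15,0)·0.72^0·0.28^15 = 0.000000
  k=1: C(15,1)·0.72^1·0.28^14 = 0.000000
  k=2: C(15,2)·0.72^2·0.28^13 = 0.000004
  k=3: C(15,3)·0.72^3·0.28^12 = 0.000039
  k=4: C(15,4)·0.72^4·0.28^11 = 0.000304
Total = 0.000347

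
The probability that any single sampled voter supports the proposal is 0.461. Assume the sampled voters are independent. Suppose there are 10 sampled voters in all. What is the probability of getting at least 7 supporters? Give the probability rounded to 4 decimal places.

X ~ Binomial(10, 0.461); P(X ≥ 7) = Σ C(10,k) p^k (1−p)^(10−k) over k:
  k=7: C(10,7)·0.461^7·0.539^3 = 0.083148
  k=8: C(10,8)·0.461^8·0.539^2 = 0.026668
  k=9: C(10,9)·0.461^9·0.539^1 = 0.005069
  k=10: C(10,10)·0.461^10·0.539^0 = 0.000434
Total = 0.115319

0.1153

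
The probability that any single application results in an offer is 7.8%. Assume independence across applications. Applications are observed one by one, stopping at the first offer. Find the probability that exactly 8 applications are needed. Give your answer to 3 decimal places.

Geometric (trials to first success), p = 0.078.
P(Y = 8) = (1−p)^7 · p = 0.56639 · 0.078 = 0.04418

0.044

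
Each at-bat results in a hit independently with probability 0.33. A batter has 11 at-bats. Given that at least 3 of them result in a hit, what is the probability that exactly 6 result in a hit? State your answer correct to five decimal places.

0.10618

X ~ Binomial(11, 0.33). Want P(X=6 | X≥3) = P(X=6) / P(X≥3).
P(X=6) = C(11,6)·0.33^6·0.67^5 = 0.0805563
P(X≥3) = 1 − 0.0122130 − 0.0661690 − 0.1629535 = 0.7586644
Ratio = 0.0805563 / 0.7586644 = 0.1061818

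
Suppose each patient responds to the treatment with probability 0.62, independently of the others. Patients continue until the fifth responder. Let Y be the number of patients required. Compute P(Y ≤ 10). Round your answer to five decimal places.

0.86524

Finishing within 10 patients ⇔ at least 5 successes in the first 10. With X ~ Binomial(10, 0.62), P(Y ≤ 10) = 1 − P(X ≤ 4).
  k=0: C(10,0)·0.62^0·0.38^10 = 0.0000628
  k=1: C(10,1)·0.62^1·0.38^9 = 0.0010243
  k=2: C(10,2)·0.62^2·0.38^8 = 0.0075208
  k=3: C(10,3)·0.62^3·0.38^7 = 0.0327221
  k=4: C(10,4)·0.62^4·0.38^6 = 0.0934303
1 − 0.1347603 = 0.8652397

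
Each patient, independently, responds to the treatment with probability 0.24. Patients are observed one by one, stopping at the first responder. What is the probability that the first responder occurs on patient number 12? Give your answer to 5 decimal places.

Geometric (trials to first success), p = 0.24.
P(Y = 12) = (1−p)^11 · p = 0.04886 · 0.24 = 0.0117263

0.01173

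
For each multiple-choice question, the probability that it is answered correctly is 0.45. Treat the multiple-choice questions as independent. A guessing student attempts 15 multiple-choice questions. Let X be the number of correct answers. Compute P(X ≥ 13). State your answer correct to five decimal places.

X ~ Binomial(15, 0.45); P(X ≥ 13) = Σ C(15,k) p^k (1−p)^(15−k) over k:
  k=13: C(15,13)·0.45^13·0.55^2 = 0.0009855
  k=14: C(15,14)·0.45^14·0.55^1 = 0.0001152
  k=15: C(15,15)·0.45^15·0.55^0 = 0.0000063
Total = 0.0011070

0.00111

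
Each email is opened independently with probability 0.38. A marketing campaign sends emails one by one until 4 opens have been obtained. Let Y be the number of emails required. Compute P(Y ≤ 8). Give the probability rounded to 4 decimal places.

Finishing within 8 emails ⇔ at least 4 successes in the first 8. With X ~ Binomial(8, 0.38), P(Y ≤ 8) = 1 − P(X ≤ 3).
  k=0: C(8,0)·0.38^0·0.62^8 = 0.021834
  k=1: C(8,1)·0.38^1·0.62^7 = 0.107057
  k=2: C(8,2)·0.38^2·0.62^6 = 0.229655
  k=3: C(8,3)·0.38^3·0.62^5 = 0.281512
1 − 0.640058 = 0.359942

0.3599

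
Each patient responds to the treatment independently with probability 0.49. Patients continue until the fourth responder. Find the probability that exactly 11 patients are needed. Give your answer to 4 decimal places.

0.0621

Y = trial on which the fourth success occurs; negative binomial, r=4, p=0.49.
P(Y=11) = C(10,3) · p^4 · (1−p)^7
= 120 · 0.057648 · 0.0089741 = 0.062081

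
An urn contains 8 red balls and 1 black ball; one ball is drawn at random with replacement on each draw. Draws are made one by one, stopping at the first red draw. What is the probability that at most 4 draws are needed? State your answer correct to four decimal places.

Y = number of draws to the first success; geometric, p = 0.888889.
P(Y ≤ 4) = 1 − (1−p)^4 = 1 − 0.000152 = 0.999848

0.9998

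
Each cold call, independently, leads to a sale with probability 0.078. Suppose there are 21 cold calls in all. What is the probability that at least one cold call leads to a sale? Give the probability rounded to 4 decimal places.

0.8183

P(at least one) = 1 − P(none) = 1 − (1 − 0.078)^21
= 1 − 0.181698 = 0.818302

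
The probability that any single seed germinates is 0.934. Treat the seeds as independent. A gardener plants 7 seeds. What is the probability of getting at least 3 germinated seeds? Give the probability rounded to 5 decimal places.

X ~ Binomial(7, 0.934); P(X ≥ 3) = Σ C(7,k) p^k (1−p)^(7−k) over k:
  k=3: C(7,3)·0.934^3·0.066^4 = 0.0005411
  k=4: C(7,4)·0.934^4·0.066^3 = 0.0076575
  k=5: C(7,5)·0.934^5·0.066^2 = 0.0650192
  k=6: C(7,6)·0.934^6·0.066^1 = 0.3067067
  k=7: C(7,7)·0.934^7·0.066^0 = 0.6200520
Total = 0.9999765

0.99998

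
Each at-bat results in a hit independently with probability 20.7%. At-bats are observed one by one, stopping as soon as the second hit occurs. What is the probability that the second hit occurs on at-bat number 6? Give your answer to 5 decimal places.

Y = trial on which the second success occurs; negative binomial, r=2, p=0.207.
P(Y=6) = C(5,1) · p^2 · (1−p)^4
= 5 · 0.042849 · 0.39545 = 0.0847234

0.08472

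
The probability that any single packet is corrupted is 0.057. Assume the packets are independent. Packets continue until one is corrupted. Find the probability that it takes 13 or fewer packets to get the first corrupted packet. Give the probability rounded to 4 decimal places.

0.5337

Y = number of packets to the first success; geometric, p = 0.057.
P(Y ≤ 13) = 1 − (1−p)^13 = 1 − 0.466286 = 0.533714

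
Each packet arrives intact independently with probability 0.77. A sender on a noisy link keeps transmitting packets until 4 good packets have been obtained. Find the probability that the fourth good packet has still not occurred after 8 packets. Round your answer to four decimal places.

Needing more than 8 packets ⇔ fewer than 4 successes in the first 8. With X ~ Binomial(8, 0.77), P(Y > 8) = P(X ≤ 3).
  k=0: C(8,0)·0.77^0·0.23^8 = 0.000008
  k=1: C(8,1)·0.77^1·0.23^7 = 0.000210
  k=2: C(8,2)·0.77^2·0.23^6 = 0.002458
  k=3: C(8,3)·0.77^3·0.23^5 = 0.016455
P(X ≤ 3) = 0.019130

0.0191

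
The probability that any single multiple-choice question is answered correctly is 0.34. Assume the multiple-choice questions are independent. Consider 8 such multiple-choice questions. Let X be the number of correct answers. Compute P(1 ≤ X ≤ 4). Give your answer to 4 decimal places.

0.8691

X ~ Binomial(8, 0.34); P(1 ≤ X ≤ 4) = Σ C(8,k) p^k (1−p)^(8−k) over k:
  k=1: C(8,1)·0.34^1·0.66^7 = 0.148380
  k=2: C(8,2)·0.34^2·0.66^6 = 0.267534
  k=3: C(8,3)·0.34^3·0.66^5 = 0.275641
  k=4: C(8,4)·0.34^4·0.66^4 = 0.177496
Total = 0.869052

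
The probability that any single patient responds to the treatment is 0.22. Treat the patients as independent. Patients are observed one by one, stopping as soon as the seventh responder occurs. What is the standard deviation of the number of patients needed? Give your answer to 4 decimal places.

10.6212

Y = total patients until the seventh success; negative binomial with r=7, p=0.22.
SD(Y) = √[r(1−p)/p²] = √(112.809917) = 10.621201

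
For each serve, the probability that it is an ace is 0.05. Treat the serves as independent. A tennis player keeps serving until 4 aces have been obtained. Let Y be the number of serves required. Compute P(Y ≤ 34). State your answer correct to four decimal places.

Finishing within 34 serves ⇔ at least 4 successes in the first 34. With X ~ Binomial(34, 0.05), P(Y ≤ 34) = 1 − P(X ≤ 3).
  k=0: C(34,0)·0.05^0·0.95^34 = 0.174825
  k=1: C(34,1)·0.05^1·0.95^33 = 0.312844
  k=2: C(34,2)·0.05^2·0.95^32 = 0.271680
  k=3: C(34,3)·0.05^3·0.95^31 = 0.152522
1 − 0.911871 = 0.088129

0.0881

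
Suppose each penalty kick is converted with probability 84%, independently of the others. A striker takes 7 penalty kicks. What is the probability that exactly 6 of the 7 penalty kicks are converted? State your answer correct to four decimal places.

0.3935

X ~ Binomial(n=7, p=0.84).
P(X=6) = C(7,6) · p^6 · (1−p)^1
= 7 · 0.3513 · 0.16 = 0.393454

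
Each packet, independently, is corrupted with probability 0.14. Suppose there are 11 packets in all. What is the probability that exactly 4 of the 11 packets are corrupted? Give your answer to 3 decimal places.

0.044

X ~ Binomial(n=11, p=0.14).
P(X=4) = C(11,4) · p^4 · (1−p)^7
= 330 · 0.00038416 · 0.34793 = 0.04411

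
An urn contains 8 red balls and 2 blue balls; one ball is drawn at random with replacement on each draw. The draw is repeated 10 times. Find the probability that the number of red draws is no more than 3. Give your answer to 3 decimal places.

X ~ Binomial(10, 0.80); P(X ≤ 3) = Σ C(10,k) p^k (1−p)^(10−k) over k:
  k=0: C(10,0)·0.80^0·0.20^10 = 0.00000
  k=1: C(10,1)·0.80^1·0.20^9 = 0.00000
  k=2: C(10,2)·0.80^2·0.20^8 = 0.00007
  k=3: C(10,3)·0.80^3·0.20^7 = 0.00079
Total = 0.00086

0.001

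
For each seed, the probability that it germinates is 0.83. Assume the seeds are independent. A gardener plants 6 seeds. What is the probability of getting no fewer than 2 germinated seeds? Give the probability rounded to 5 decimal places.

0.99927

X ~ Binomial(6, 0.83); P(X ≥ 2) = Σ C(6,k) p^k (1−p)^(6−k) over k:
  k=2: C(6,2)·0.83^2·0.17^4 = 0.0086306
  k=3: C(6,3)·0.83^3·0.17^3 = 0.0561838
  k=4: C(6,4)·0.83^4·0.17^2 = 0.2057318
  k=5: C(6,5)·0.83^5·0.17^1 = 0.4017821
  k=6: C(6,6)·0.83^6·0.17^0 = 0.3269404
Total = 0.9992688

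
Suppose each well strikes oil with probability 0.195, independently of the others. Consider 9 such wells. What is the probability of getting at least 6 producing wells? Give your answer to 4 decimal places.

0.0027

X ~ Binomial(9, 0.195); P(X ≥ 6) = Σ C(9,k) p^k (1−p)^(9−k) over k:
  k=6: C(9,6)·0.195^6·0.805^3 = 0.002409
  k=7: C(9,7)·0.195^7·0.805^2 = 0.000250
  k=8: C(9,8)·0.195^8·0.805^1 = 0.000015
  k=9: C(9,9)·0.195^9·0.805^0 = 0.000000
Total = 0.002675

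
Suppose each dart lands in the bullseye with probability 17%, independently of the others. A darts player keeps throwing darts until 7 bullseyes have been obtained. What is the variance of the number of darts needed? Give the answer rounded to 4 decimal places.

Y = total darts until the seventh success; negative binomial with r=7, p=0.17.
Var(Y) = r(1−p)/p² = 7·0.83 / 0.17² = 201.038062

201.0381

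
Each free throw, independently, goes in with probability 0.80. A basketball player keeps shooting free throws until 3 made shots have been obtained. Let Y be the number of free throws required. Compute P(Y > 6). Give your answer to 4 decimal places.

Needing more than 6 free throws ⇔ fewer than 3 successes in the first 6. With X ~ Binomial(6, 0.80), P(Y > 6) = P(X ≤ 2).
  k=0: C(6,0)·0.80^0·0.20^6 = 0.000064
  k=1: C(6,1)·0.80^1·0.20^5 = 0.001536
  k=2: C(6,2)·0.80^2·0.20^4 = 0.015360
P(X ≤ 2) = 0.016960

0.0170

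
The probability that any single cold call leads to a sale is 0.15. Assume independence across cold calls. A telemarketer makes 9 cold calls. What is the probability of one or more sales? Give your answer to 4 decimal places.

P(at least one) = 1 − P(none) = 1 − (1 − 0.15)^9
= 1 − 0.231617 = 0.768383

0.7684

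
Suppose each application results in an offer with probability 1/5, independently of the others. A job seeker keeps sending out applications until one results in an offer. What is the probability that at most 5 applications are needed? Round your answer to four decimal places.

0.6723

Y = number of applications to the first success; geometric, p = 0.20.
P(Y ≤ 5) = 1 − (1−p)^5 = 1 − 0.327680 = 0.672320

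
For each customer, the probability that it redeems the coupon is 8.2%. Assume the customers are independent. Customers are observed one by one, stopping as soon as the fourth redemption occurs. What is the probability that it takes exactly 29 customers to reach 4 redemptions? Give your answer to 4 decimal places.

0.0174

Y = trial on which the fourth success occurs; negative binomial, r=4, p=0.082.
P(Y=29) = C(28,3) · p^4 · (1−p)^25
= 3276 · 4.5212e-05 · 0.11778 = 0.017445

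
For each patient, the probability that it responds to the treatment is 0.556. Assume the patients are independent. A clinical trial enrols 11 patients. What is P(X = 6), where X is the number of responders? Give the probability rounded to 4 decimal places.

X ~ Binomial(n=11, p=0.556).
P(X=6) = C(11,6) · p^6 · (1−p)^5
= 462 · 0.029543 · 0.017255 = 0.235508

0.2355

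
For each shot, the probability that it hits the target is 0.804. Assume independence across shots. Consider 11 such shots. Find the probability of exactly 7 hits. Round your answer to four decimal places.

0.1058

X ~ Binomial(n=11, p=0.804).
P(X=7) = C(11,7) · p^7 · (1−p)^4
= 330 · 0.21717 · 0.0014758 = 0.105762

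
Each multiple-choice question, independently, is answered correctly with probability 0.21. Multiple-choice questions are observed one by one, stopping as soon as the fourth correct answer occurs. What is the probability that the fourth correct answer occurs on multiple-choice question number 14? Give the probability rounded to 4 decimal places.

0.0527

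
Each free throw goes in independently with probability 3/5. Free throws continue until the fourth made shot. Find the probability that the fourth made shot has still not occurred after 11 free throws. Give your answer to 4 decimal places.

Needing more than 11 free throws ⇔ fewer than 4 successes in the first 11. With X ~ Binomial(11, 0.60), P(Y > 11) = P(X ≤ 3).
  k=0: C(11,0)·0.60^0·0.40^11 = 0.000042
  k=1: C(11,1)·0.60^1·0.40^10 = 0.000692
  k=2: C(11,2)·0.60^2·0.40^9 = 0.005190
  k=3: C(11,3)·0.60^3·0.40^8 = 0.023357
P(X ≤ 3) = 0.029281

0.0293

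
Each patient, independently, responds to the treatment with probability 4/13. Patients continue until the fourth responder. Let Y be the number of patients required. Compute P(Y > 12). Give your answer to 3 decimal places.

Needing more than 12 patients ⇔ fewer than 4 successes in the first 12. With X ~ Binomial(12, 0.307692), P(Y > 12) = P(X ≤ 3).
  k=0: C(12,0)·0.307692^0·0.692308^12 = 0.01212
  k=1: C(12,1)·0.307692^1·0.692308^11 = 0.06465
  k=2: C(12,2)·0.307692^2·0.692308^10 = 0.15804
  k=3: C(12,3)·0.307692^3·0.692308^9 = 0.23413
P(X ≤ 3) = 0.46895

0.469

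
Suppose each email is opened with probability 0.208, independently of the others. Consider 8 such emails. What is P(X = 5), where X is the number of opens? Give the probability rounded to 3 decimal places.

X ~ Binomial(n=8, p=0.208).
P(X=5) = C(8,5) · p^5 · (1−p)^3
= 56 · 0.00038933 · 0.49679 = 0.01083

0.011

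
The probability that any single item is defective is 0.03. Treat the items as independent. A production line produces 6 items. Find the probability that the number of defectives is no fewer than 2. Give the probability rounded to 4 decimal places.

0.0125

X ~ Binomial(6, 0.03); P(X ≥ 2) = Σ C(6,k) p^k (1−p)^(6−k) over k:
  k=2: C(6,2)·0.03^2·0.97^4 = 0.011951
  k=3: C(6,3)·0.03^3·0.97^3 = 0.000493
  k=4: C(6,4)·0.03^4·0.97^2 = 0.000011
  k=5: C(6,5)·0.03^5·0.97^1 = 0.000000
  k=6: C(6,6)·0.03^6·0.97^0 = 0.000000
Total = 0.012456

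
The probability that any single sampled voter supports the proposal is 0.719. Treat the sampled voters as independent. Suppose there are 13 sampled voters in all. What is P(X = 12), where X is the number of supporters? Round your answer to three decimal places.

X ~ Binomial(n=13, p=0.719).
P(X=12) = C(13,12) · p^12 · (1−p)^1
= 13 · 0.019087 · 0.281 = 0.06973

0.070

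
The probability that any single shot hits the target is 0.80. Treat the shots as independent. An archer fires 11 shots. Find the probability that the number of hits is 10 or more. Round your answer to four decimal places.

0.3221

X ~ Binomial(11, 0.80); P(X ≥ 10) = Σ C(11,k) p^k (1−p)^(11−k) over k:
  k=10: C(11,10)·0.80^10·0.20^1 = 0.236223
  k=11: C(11,11)·0.80^11·0.20^0 = 0.085899
Total = 0.322123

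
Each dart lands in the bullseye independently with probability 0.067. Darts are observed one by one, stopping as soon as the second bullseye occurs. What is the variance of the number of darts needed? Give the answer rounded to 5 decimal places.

415.68278

Y = total darts until the second success; negative binomial with r=2, p=0.067.
Var(Y) = r(1−p)/p² = 2·0.933 / 0.067² = 415.6827801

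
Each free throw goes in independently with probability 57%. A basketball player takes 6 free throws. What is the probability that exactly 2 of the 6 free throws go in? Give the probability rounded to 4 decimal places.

X ~ Binomial(n=6, p=0.57).
P(X=2) = C(6,2) · p^2 · (1−p)^4
= 15 · 0.3249 · 0.034188 = 0.166615

0.1666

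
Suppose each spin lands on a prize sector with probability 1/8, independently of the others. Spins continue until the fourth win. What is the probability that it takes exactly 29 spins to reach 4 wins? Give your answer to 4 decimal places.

0.0284

Y = trial on which the fourth success occurs; negative binomial, r=4, p=0.125.
P(Y=29) = C(28,3) · p^4 · (1−p)^25
= 3276 · 0.00024414 · 0.035498 = 0.028391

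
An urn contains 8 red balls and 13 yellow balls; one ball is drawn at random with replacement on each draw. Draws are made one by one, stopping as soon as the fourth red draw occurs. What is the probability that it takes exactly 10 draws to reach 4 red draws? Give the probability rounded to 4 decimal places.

Y = trial on which the fourth success occurs; negative binomial, r=4, p=0.380952.
P(Y=10) = C(9,3) · p^4 · (1−p)^6
= 84 · 0.021061 · 0.056279 = 0.099565

0.0996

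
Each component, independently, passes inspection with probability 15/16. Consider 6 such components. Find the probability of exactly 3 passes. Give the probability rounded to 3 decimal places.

X ~ Binomial(n=6, p=0.9375).
P(X=3) = C(6,3) · p^3 · (1−p)^3
= 20 · 0.82397 · 0.00024414 = 0.00402

0.004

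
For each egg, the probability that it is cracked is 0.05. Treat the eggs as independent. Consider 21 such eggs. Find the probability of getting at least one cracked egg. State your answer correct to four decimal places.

P(at least one) = 1 − P(none) = 1 − (1 − 0.05)^21
= 1 − 0.340562 = 0.659438

0.6594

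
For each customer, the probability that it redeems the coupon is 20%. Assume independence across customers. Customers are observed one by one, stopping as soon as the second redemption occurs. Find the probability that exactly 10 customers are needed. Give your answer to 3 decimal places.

0.060

Y = trial on which the second success occurs; negative binomial, r=2, p=0.20.
P(Y=10) = C(9,1) · p^2 · (1−p)^8
= 9 · 0.04 · 0.16777 = 0.06040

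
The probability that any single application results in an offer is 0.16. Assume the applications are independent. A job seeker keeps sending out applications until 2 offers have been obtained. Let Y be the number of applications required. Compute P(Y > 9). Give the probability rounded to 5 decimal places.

Needing more than 9 applications ⇔ fewer than 2 successes in the first 9. With X ~ Binomial(9, 0.16), P(Y > 9) = P(X ≤ 1).
  k=0: C(9,0)·0.16^0·0.84^9 = 0.2082157
  k=1: C(9,1)·0.16^1·0.84^8 = 0.3569413
P(X ≤ 1) = 0.5651570

0.56516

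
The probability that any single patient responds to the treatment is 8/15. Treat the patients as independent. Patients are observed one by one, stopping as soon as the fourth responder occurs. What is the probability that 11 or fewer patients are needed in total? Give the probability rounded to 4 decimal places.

Finishing within 11 patients ⇔ at least 4 successes in the first 11. With X ~ Binomial(11, 0.533333), P(Y ≤ 11) = 1 − P(X ≤ 3).
  k=0: C(11,0)·0.533333^0·0.466667^11 = 0.000229
  k=1: C(11,1)·0.533333^1·0.466667^10 = 0.002874
  k=2: C(11,2)·0.533333^2·0.466667^9 = 0.016422
  k=3: C(11,3)·0.533333^3·0.466667^8 = 0.056303
1 − 0.075828 = 0.924172

0.9242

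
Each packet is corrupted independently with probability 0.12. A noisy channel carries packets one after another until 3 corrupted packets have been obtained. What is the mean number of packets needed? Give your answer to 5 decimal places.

25.00000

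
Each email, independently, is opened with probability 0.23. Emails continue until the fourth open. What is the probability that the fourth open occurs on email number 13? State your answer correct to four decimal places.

0.0586

Y = trial on which the fourth success occurs; negative binomial, r=4, p=0.23.
P(Y=13) = C(12,3) · p^4 · (1−p)^9
= 220 · 0.0027984 · 0.095152 = 0.058580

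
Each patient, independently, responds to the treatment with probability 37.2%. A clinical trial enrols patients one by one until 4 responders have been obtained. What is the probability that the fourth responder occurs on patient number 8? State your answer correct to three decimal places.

0.104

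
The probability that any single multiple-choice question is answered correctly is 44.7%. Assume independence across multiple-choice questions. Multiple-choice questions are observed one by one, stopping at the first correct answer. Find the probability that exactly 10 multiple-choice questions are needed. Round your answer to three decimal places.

Geometric (trials to first success), p = 0.447.
P(Y = 10) = (1−p)^9 · p = 0.0048364 · 0.447 = 0.00216

0.002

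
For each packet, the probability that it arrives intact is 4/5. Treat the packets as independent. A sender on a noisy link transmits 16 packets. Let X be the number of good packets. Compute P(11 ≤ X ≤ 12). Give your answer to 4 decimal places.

0.3202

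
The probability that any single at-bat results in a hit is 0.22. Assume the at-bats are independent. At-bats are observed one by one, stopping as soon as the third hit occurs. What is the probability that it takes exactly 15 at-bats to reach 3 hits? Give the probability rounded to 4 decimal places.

0.0491

Y = trial on which the third success occurs; negative binomial, r=3, p=0.22.
P(Y=15) = C(14,2) · p^3 · (1−p)^12
= 91 · 0.010648 · 0.050715 = 0.049141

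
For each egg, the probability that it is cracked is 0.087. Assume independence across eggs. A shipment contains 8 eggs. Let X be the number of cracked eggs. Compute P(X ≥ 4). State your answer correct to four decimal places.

0.0030

X ~ Binomial(8, 0.087); P(X ≥ 4) = Σ C(8,k) p^k (1−p)^(8−k) over k:
  k=4: C(8,4)·0.087^4·0.913^4 = 0.002786
  k=5: C(8,5)·0.087^5·0.913^3 = 0.000212
  k=6: C(8,6)·0.087^6·0.913^2 = 0.000010
  k=7: C(8,7)·0.087^7·0.913^1 = 0.000000
  k=8: C(8,8)·0.087^8·0.913^0 = 0.000000
Total = 0.003009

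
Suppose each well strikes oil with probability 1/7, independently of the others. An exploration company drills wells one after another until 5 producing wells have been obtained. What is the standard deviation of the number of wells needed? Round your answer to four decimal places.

14.4914

Y = total wells until the fifth success; negative binomial with r=5, p=0.142857.
SD(Y) = √[r(1−p)/p²] = √(210.000000) = 14.491377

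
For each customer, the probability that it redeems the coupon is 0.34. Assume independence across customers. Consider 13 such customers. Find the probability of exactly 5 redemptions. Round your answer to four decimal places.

X ~ Binomial(n=13, p=0.34).
P(X=5) = C(13,5) · p^5 · (1−p)^8
= 1287 · 0.0045435 · 0.036004 = 0.210535

0.2105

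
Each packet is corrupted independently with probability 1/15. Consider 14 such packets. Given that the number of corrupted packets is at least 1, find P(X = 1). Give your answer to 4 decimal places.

0.6146

X ~ Binomial(14, 0.066667). Want P(X=1 | X≥1) = P(X=1) / P(X≥1).
P(X=1) = C(14,1)·0.066667^1·0.933333^13 = 0.380640
P(X≥1) = 1 − 0.380640 = 0.619360
Ratio = 0.380640 / 0.619360 = 0.614571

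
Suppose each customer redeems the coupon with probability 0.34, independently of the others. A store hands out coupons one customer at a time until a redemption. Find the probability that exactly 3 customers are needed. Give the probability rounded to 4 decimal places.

Geometric (trials to first success), p = 0.34.
P(Y = 3) = (1−p)^2 · p = 0.4356 · 0.34 = 0.148104

0.1481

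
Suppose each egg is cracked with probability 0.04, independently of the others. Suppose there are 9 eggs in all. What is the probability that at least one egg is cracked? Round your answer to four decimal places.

P(at least one) = 1 − P(none) = 1 − (1 − 0.04)^9
= 1 − 0.692534 = 0.307466

0.3075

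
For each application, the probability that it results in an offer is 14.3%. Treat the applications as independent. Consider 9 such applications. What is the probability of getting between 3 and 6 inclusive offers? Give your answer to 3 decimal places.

0.126

X ~ Binomial(9, 0.143); P(3 ≤ X ≤ 6) = Σ C(9,k) p^k (1−p)^(9−k) over k:
  k=3: C(9,3)·0.143^3·0.857^6 = 0.09731
  k=4: C(9,4)·0.143^4·0.857^5 = 0.02436
  k=5: C(9,5)·0.143^5·0.857^4 = 0.00406
  k=6: C(9,6)·0.143^6·0.857^3 = 0.00045
Total = 0.12619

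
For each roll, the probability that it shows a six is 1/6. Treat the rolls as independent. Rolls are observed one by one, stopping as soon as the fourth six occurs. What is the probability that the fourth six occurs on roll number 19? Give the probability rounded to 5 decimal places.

0.04087

Y = trial on which the fourth success occurs; negative binomial, r=4, p=0.166667.
P(Y=19) = C(18,3) · p^4 · (1−p)^15
= 816 · 0.0007716 · 0.064905 = 0.0408664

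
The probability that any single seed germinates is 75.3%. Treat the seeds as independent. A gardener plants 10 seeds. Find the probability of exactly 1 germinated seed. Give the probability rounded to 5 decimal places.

0.00003

X ~ Binomial(n=10, p=0.753).
P(X=1) = C(10,1) · p^1 · (1−p)^9
= 10 · 0.753 · 3.4219e-06 = 0.0000258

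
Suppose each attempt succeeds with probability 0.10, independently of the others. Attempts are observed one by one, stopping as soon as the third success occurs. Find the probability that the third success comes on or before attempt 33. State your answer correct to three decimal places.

0.654

Finishing within 33 attempts ⇔ at least 3 successes in the first 33. With X ~ Binomial(33, 0.10), P(Y ≤ 33) = 1 − P(X ≤ 2).
  k=0: C(33,0)·0.10^0·0.90^33 = 0.03090
  k=1: C(33,1)·0.10^1·0.90^32 = 0.11331
  k=2: C(33,2)·0.10^2·0.90^31 = 0.20144
1 − 0.34566 = 0.65434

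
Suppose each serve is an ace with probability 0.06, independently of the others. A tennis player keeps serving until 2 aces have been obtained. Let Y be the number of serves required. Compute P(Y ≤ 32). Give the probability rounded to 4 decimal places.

0.5799

Finishing within 32 serves ⇔ at least 2 successes in the first 32. With X ~ Binomial(32, 0.06), P(Y ≤ 32) = 1 − P(X ≤ 1).
  k=0: C(32,0)·0.06^0·0.94^32 = 0.138067
  k=1: C(32,1)·0.06^1·0.94^31 = 0.282010
1 − 0.420078 = 0.579922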